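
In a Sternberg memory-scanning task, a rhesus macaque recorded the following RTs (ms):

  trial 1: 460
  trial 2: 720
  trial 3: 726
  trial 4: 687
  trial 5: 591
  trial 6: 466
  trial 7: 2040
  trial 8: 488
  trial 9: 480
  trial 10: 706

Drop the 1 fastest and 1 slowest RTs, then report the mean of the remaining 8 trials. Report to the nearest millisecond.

608 ms

Sorted: 460, 466, 480, 488, 591, 687, 706, 720, 726, 2040
Drop lowest 1 (460) and highest 1 (2040)
Remaining (n=8): Σ = 4864, mean = 4864/8 = 608.000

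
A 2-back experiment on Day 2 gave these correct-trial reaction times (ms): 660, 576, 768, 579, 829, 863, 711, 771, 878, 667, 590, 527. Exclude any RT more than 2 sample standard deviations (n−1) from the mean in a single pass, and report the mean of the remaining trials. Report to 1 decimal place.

701.6 ms

n = 12, ΣRT = 8419, M = 701.583
Σ(x−M)² = 159384.92; s = √(159384.92/11) = 120.372
Cutoffs: 701.583 ± 2·120.372 → [460.8, 942.3]
No RTs fall outside the cutoffs; all 12 retained. Mean = 8419/12 = 701.583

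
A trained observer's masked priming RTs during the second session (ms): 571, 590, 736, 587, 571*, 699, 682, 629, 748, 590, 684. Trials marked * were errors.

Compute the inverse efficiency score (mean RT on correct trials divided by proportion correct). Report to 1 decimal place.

716.8 ms

Correct trials (n=10): 571, 590, 736, 587, 699, 682, 629, 748, 590, 684
Mean correct RT = 6516/10 = 651.6000 ms
Proportion correct = 10/11
IES = 651.6000 / (10/11) = 716.760 ms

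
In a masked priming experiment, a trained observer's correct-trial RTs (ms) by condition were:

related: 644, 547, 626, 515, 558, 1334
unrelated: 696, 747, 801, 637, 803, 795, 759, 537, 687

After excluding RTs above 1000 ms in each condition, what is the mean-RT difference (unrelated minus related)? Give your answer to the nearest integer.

related: exclude 1334
M(related) = 2890/5 = 578.000
M(unrelated) = 6462/9 = 718.000
Difference = 718.000 − 578.000 = 140.000 ms

140 ms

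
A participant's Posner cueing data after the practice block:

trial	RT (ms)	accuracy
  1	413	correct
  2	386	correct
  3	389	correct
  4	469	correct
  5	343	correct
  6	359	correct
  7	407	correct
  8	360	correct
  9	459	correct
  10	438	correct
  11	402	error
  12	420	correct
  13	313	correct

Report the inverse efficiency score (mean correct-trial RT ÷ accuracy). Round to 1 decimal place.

429.4 ms

Correct trials (n=12): 413, 386, 389, 469, 343, 359, 407, 360, 459, 438, 420, 313
Mean correct RT = 4756/12 = 396.3333 ms
Proportion correct = 12/13
IES = 396.3333 / (12/13) = 429.361 ms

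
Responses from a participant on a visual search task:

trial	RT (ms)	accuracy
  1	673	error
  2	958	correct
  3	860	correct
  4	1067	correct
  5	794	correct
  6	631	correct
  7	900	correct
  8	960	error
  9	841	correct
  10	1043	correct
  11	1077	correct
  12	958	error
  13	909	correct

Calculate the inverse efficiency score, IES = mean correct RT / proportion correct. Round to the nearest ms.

1180 ms

Correct trials (n=10): 958, 860, 1067, 794, 631, 900, 841, 1043, 1077, 909
Mean correct RT = 9080/10 = 908.0000 ms
Proportion correct = 10/13
IES = 908.0000 / (10/13) = 1180.400 ms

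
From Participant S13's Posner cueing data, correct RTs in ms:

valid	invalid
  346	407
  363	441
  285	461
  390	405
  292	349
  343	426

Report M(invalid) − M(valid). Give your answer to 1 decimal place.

78.3 ms

M(valid) = 2019/6 = 336.500
M(invalid) = 2489/6 = 414.833
Difference = 414.833 − 336.500 = 78.333 ms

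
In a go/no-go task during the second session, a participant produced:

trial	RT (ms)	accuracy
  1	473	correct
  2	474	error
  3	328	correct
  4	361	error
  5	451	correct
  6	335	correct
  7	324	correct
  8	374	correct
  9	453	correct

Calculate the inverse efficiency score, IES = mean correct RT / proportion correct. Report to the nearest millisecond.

Correct trials (n=7): 473, 328, 451, 335, 324, 374, 453
Mean correct RT = 2738/7 = 391.1429 ms
Proportion correct = 7/9
IES = 391.1429 / (7/9) = 502.898 ms

503 ms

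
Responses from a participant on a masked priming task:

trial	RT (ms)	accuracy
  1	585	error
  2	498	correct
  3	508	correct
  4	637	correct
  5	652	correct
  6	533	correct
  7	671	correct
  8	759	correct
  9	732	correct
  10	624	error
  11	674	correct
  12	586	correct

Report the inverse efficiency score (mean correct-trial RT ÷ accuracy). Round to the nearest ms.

Correct trials (n=10): 498, 508, 637, 652, 533, 671, 759, 732, 674, 586
Mean correct RT = 6250/10 = 625.0000 ms
Proportion correct = 10/12
IES = 625.0000 / (10/12) = 750.000 ms

750 ms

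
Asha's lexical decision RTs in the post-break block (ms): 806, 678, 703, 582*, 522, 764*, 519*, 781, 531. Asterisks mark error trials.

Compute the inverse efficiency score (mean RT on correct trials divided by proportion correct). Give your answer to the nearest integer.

1005 ms

Correct trials (n=6): 806, 678, 703, 522, 781, 531
Mean correct RT = 4021/6 = 670.1667 ms
Proportion correct = 6/9
IES = 670.1667 / (6/9) = 1005.250 ms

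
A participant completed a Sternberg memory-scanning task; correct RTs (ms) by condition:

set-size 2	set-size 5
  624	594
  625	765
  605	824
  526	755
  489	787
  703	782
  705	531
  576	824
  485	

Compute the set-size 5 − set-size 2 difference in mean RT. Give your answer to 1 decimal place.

139.6 ms

M(set-size 2) = 5338/9 = 593.111
M(set-size 5) = 5862/8 = 732.750
Difference = 732.750 − 593.111 = 139.639 ms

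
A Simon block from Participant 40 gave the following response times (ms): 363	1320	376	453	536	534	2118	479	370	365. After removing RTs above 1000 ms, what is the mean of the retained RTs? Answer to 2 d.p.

434.50 ms

Excluded: 1320, 2118
Retained (n=8): Σ = 3476
Mean = 3476/8 = 434.5000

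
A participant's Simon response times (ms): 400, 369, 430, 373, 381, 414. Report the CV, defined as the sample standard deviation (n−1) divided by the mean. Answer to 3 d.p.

n = 6, Σ = 2367, M = 394.5000
Σ(x−M)² = 2965.500; s = √(2965.500/5) = 24.3536
CV = 24.3536 / 394.5000 = 0.06173

0.062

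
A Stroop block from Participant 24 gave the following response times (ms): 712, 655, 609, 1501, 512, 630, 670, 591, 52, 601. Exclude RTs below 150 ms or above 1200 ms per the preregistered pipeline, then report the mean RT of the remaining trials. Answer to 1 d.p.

622.5 ms

Excluded: 52, 1501
Retained (n=8): Σ = 4980
Mean = 4980/8 = 622.5000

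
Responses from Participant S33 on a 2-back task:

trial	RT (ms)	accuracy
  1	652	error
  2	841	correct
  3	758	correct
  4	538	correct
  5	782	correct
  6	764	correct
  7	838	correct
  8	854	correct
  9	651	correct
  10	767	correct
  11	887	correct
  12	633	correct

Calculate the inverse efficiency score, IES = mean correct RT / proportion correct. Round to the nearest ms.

824 ms

Correct trials (n=11): 841, 758, 538, 782, 764, 838, 854, 651, 767, 887, 633
Mean correct RT = 8313/11 = 755.7273 ms
Proportion correct = 11/12
IES = 755.7273 / (11/12) = 824.430 ms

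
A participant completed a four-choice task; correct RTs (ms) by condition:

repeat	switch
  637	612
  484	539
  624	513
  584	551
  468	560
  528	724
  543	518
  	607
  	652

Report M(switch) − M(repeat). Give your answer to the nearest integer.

34 ms

M(repeat) = 3868/7 = 552.571
M(switch) = 5276/9 = 586.222
Difference = 586.222 − 552.571 = 33.651 ms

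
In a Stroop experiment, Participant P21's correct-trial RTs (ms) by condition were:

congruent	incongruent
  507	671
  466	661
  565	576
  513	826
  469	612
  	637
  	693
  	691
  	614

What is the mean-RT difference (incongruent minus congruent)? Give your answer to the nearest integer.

161 ms

M(congruent) = 2520/5 = 504.000
M(incongruent) = 5981/9 = 664.556
Difference = 664.556 − 504.000 = 160.556 ms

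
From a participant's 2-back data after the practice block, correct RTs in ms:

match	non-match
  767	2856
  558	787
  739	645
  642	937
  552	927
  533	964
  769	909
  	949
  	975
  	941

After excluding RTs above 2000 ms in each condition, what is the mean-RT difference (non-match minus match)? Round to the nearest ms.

241 ms

non-match: exclude 2856
M(match) = 4560/7 = 651.429
M(non-match) = 8034/9 = 892.667
Difference = 892.667 − 651.429 = 241.238 ms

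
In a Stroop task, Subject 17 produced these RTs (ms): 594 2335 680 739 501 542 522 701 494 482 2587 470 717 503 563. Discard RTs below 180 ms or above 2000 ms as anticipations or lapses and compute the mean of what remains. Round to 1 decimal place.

577.5 ms

Excluded: 2335, 2587
Retained (n=13): Σ = 7508
Mean = 7508/13 = 577.5385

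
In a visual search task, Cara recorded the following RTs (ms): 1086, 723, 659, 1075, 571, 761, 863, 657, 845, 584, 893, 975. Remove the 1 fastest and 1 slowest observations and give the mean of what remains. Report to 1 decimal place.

803.5 ms

Sorted: 571, 584, 657, 659, 723, 761, 845, 863, 893, 975, 1075, 1086
Drop lowest 1 (571) and highest 1 (1086)
Remaining (n=10): Σ = 8035, mean = 8035/10 = 803.500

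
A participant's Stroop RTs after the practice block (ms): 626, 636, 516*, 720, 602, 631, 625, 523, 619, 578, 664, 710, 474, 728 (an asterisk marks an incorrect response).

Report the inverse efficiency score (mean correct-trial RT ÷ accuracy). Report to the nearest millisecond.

Correct trials (n=13): 626, 636, 720, 602, 631, 625, 523, 619, 578, 664, 710, 474, 728
Mean correct RT = 8136/13 = 625.8462 ms
Proportion correct = 13/14
IES = 625.8462 / (13/14) = 673.988 ms

674 ms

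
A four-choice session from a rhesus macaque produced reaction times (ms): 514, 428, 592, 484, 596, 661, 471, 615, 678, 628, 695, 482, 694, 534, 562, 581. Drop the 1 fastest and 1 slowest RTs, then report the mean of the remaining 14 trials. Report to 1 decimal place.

Sorted: 428, 471, 482, 484, 514, 534, 562, 581, 592, 596, 615, 628, 661, 678, 694, 695
Drop lowest 1 (428) and highest 1 (695)
Remaining (n=14): Σ = 8092, mean = 8092/14 = 578.000

578.0 ms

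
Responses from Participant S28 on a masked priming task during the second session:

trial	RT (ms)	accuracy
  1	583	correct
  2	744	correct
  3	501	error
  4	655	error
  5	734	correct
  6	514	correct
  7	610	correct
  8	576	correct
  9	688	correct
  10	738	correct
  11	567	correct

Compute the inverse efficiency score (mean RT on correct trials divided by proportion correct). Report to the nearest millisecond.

781 ms

Correct trials (n=9): 583, 744, 734, 514, 610, 576, 688, 738, 567
Mean correct RT = 5754/9 = 639.3333 ms
Proportion correct = 9/11
IES = 639.3333 / (9/11) = 781.407 ms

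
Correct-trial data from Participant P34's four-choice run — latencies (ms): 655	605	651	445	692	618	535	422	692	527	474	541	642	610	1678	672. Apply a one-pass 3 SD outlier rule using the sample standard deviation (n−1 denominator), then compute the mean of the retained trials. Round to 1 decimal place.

585.4 ms

n = 16, ΣRT = 10459, M = 653.688
Σ(x−M)² = 1230537.44; s = √(1230537.44/15) = 286.419
Cutoffs: 653.688 ± 3·286.419 → [-205.6, 1512.9]
Outside: 1678 → excluded.
Retained (n=15): Σ = 8781, mean = 8781/15 = 585.400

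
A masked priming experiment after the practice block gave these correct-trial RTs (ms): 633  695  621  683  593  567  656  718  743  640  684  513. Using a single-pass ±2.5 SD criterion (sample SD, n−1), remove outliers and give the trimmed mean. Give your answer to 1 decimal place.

645.5 ms

n = 12, ΣRT = 7746, M = 645.500
Σ(x−M)² = 47473.00; s = √(47473.00/11) = 65.694
Cutoffs: 645.500 ± 2.5·65.694 → [481.3, 809.7]
No RTs fall outside the cutoffs; all 12 retained. Mean = 7746/12 = 645.500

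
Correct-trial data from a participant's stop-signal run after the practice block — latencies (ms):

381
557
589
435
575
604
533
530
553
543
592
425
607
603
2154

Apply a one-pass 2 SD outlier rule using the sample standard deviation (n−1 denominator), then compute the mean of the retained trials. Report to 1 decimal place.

n = 15, ΣRT = 9681, M = 645.400
Σ(x−M)² = 2507389.60; s = √(2507389.60/14) = 423.201
Cutoffs: 645.400 ± 2·423.201 → [-201.0, 1491.8]
Outside: 2154 → excluded.
Retained (n=14): Σ = 7527, mean = 7527/14 = 537.643

537.6 ms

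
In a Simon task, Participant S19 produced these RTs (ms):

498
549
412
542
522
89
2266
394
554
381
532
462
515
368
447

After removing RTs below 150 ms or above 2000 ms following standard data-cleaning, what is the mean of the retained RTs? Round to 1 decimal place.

475.1 ms

Excluded: 89, 2266
Retained (n=13): Σ = 6176
Mean = 6176/13 = 475.0769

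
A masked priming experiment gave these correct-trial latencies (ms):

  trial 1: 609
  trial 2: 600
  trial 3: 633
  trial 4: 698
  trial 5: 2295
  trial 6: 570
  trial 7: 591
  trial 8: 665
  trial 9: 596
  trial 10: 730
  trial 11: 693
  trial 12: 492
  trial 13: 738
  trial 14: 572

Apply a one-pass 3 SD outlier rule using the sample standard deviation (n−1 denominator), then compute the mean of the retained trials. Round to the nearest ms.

n = 14, ΣRT = 10482, M = 748.714
Σ(x−M)² = 2636438.86; s = √(2636438.86/13) = 450.337
Cutoffs: 748.714 ± 3·450.337 → [-602.3, 2099.7]
Outside: 2295 → excluded.
Retained (n=13): Σ = 8187, mean = 8187/13 = 629.769

630 ms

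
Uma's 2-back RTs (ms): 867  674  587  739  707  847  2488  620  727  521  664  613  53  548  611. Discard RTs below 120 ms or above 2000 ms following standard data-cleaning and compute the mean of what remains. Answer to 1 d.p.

Excluded: 53, 2488
Retained (n=13): Σ = 8725
Mean = 8725/13 = 671.1538

671.2 ms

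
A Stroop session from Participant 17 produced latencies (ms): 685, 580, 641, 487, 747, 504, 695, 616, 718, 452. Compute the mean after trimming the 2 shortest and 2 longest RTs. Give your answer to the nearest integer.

Sorted: 452, 487, 504, 580, 616, 641, 685, 695, 718, 747
Drop lowest 2 (452, 487) and highest 2 (718, 747)
Remaining (n=6): Σ = 3721, mean = 3721/6 = 620.167

620 ms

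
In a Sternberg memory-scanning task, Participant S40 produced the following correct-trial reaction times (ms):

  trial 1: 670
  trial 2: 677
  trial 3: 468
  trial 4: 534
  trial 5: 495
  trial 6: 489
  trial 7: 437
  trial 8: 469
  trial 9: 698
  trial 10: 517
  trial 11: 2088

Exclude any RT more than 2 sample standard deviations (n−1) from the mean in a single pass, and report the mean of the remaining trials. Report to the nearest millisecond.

545 ms

n = 11, ΣRT = 7542, M = 685.636
Σ(x−M)² = 2249652.55; s = √(2249652.55/10) = 474.305
Cutoffs: 685.636 ± 2·474.305 → [-263.0, 1634.2]
Outside: 2088 → excluded.
Retained (n=10): Σ = 5454, mean = 5454/10 = 545.400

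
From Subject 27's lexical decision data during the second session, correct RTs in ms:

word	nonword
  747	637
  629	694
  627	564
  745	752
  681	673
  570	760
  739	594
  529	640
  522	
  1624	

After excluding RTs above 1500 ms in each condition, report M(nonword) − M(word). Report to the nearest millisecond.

word: exclude 1624
M(word) = 5789/9 = 643.222
M(nonword) = 5314/8 = 664.250
Difference = 664.250 − 643.222 = 21.028 ms

21 ms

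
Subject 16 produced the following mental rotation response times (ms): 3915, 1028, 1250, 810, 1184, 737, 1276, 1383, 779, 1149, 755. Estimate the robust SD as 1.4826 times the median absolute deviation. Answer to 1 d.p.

346.9 ms

Sorted: 737, 755, 779, 810, 1028, 1149, 1184, 1250, 1276, 1383, 3915 → median = 1149
|x − 1149| sorted: 0, 35, 101, 121, 127, 234, 339, 370, 394, 412, 2766 → MAD = 234
Robust SD ≈ 1.4826 × 234 = 346.928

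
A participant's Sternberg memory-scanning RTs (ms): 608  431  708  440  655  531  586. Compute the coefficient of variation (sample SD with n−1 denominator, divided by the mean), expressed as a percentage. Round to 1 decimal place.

18.5%

n = 7, Σ = 3959, M = 565.5714
Σ(x−M)² = 65573.714; s = √(65573.714/6) = 104.5416
CV = 104.5416 / 565.5714 = 0.18484 = 18.484%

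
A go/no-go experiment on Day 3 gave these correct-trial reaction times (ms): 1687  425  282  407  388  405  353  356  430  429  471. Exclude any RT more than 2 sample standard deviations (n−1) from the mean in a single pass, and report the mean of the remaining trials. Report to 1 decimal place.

n = 11, ΣRT = 5633, M = 512.091
Σ(x−M)² = 1543854.91; s = √(1543854.91/10) = 392.919
Cutoffs: 512.091 ± 2·392.919 → [-273.7, 1297.9]
Outside: 1687 → excluded.
Retained (n=10): Σ = 3946, mean = 3946/10 = 394.600

394.6 ms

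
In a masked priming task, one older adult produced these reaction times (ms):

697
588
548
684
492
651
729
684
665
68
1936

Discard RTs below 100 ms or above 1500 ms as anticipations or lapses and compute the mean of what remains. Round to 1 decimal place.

Excluded: 68, 1936
Retained (n=9): Σ = 5738
Mean = 5738/9 = 637.5556

637.6 ms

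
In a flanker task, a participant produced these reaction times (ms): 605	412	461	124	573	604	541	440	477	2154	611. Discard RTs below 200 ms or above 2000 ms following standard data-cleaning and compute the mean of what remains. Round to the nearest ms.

Excluded: 124, 2154
Retained (n=9): Σ = 4724
Mean = 4724/9 = 524.8889

525 ms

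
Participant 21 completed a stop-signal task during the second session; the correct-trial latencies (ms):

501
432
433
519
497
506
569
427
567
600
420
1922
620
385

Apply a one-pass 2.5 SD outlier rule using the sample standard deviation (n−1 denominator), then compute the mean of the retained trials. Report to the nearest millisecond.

498 ms

n = 14, ΣRT = 8398, M = 599.857
Σ(x−M)² = 1950607.71; s = √(1950607.71/13) = 387.359
Cutoffs: 599.857 ± 2.5·387.359 → [-368.5, 1568.3]
Outside: 1922 → excluded.
Retained (n=13): Σ = 6476, mean = 6476/13 = 498.154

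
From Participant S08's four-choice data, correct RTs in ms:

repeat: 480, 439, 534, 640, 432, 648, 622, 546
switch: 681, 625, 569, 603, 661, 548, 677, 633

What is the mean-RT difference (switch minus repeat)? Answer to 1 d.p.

82.0 ms

M(repeat) = 4341/8 = 542.625
M(switch) = 4997/8 = 624.625
Difference = 624.625 − 542.625 = 82.000 ms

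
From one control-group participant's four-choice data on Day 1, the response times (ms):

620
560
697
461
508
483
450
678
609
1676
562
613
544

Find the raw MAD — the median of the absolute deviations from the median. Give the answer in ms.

58 ms

Sorted: 450, 461, 483, 508, 544, 560, 562, 609, 613, 620, 678, 697, 1676 → median = 562
|x − 562|: 58, 2, 135, 101, 54, 79, 112, 116, 47, 1114, 0, 51, 18
Sorted deviations: 0, 2, 18, 47, 51, 54, 58, 79, 101, 112, 116, 135, 1114 → MAD = 58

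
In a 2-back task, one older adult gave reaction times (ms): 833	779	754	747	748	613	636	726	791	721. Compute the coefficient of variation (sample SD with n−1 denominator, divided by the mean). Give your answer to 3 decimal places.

0.091

n = 10, Σ = 7348, M = 734.8000
Σ(x−M)² = 40311.600; s = √(40311.600/9) = 66.9258
CV = 66.9258 / 734.8000 = 0.09108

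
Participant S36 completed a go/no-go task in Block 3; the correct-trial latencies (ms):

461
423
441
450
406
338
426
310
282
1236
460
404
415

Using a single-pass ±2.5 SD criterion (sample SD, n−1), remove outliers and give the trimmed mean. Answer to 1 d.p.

n = 13, ΣRT = 6052, M = 465.538
Σ(x−M)² = 681909.23; s = √(681909.23/12) = 238.382
Cutoffs: 465.538 ± 2.5·238.382 → [-130.4, 1061.5]
Outside: 1236 → excluded.
Retained (n=12): Σ = 4816, mean = 4816/12 = 401.333

401.3 ms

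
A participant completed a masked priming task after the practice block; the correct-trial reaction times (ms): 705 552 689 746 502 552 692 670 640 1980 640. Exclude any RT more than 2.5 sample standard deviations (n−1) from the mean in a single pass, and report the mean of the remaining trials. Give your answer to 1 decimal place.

638.8 ms

n = 11, ΣRT = 8368, M = 760.727
Σ(x−M)² = 1691272.18; s = √(1691272.18/10) = 411.251
Cutoffs: 760.727 ± 2.5·411.251 → [-267.4, 1788.9]
Outside: 1980 → excluded.
Retained (n=10): Σ = 6388, mean = 6388/10 = 638.800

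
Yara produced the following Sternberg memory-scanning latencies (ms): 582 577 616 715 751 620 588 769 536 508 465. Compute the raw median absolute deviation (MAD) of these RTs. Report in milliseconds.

Sorted: 465, 508, 536, 577, 582, 588, 616, 620, 715, 751, 769 → median = 588
|x − 588|: 6, 11, 28, 127, 163, 32, 0, 181, 52, 80, 123
Sorted deviations: 0, 6, 11, 28, 32, 52, 80, 123, 127, 163, 181 → MAD = 52

52 ms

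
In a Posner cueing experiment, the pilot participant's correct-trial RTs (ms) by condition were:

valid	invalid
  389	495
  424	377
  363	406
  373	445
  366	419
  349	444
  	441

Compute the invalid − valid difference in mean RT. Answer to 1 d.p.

55.1 ms

M(valid) = 2264/6 = 377.333
M(invalid) = 3027/7 = 432.429
Difference = 432.429 − 377.333 = 55.095 ms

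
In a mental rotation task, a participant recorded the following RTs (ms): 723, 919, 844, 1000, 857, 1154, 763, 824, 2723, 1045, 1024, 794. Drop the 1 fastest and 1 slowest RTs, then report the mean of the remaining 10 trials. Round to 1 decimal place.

Sorted: 723, 763, 794, 824, 844, 857, 919, 1000, 1024, 1045, 1154, 2723
Drop lowest 1 (723) and highest 1 (2723)
Remaining (n=10): Σ = 9224, mean = 9224/10 = 922.400

922.4 ms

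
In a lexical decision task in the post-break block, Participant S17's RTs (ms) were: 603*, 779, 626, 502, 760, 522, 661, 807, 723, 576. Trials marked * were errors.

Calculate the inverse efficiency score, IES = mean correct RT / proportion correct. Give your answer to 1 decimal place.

735.3 ms

Correct trials (n=9): 779, 626, 502, 760, 522, 661, 807, 723, 576
Mean correct RT = 5956/9 = 661.7778 ms
Proportion correct = 9/10
IES = 661.7778 / (9/10) = 735.309 ms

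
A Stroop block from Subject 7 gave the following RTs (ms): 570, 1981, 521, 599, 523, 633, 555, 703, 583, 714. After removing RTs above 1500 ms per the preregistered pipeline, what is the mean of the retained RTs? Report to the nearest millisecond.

Excluded: 1981
Retained (n=9): Σ = 5401
Mean = 5401/9 = 600.1111

600 ms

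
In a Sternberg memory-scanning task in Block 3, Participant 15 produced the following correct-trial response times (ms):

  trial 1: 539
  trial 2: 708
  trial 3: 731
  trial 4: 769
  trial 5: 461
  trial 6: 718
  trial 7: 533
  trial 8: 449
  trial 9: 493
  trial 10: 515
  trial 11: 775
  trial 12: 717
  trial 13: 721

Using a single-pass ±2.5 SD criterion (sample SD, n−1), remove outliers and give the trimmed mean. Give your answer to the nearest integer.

625 ms

n = 13, ΣRT = 8129, M = 625.308
Σ(x−M)² = 190944.77; s = √(190944.77/12) = 126.143
Cutoffs: 625.308 ± 2.5·126.143 → [310.0, 940.7]
No RTs fall outside the cutoffs; all 13 retained. Mean = 8129/13 = 625.308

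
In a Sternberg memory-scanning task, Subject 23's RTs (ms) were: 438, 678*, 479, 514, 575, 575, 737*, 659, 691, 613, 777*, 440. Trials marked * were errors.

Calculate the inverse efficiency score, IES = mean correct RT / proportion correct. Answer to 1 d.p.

Correct trials (n=9): 438, 479, 514, 575, 575, 659, 691, 613, 440
Mean correct RT = 4984/9 = 553.7778 ms
Proportion correct = 9/12
IES = 553.7778 / (9/12) = 738.370 ms

738.4 ms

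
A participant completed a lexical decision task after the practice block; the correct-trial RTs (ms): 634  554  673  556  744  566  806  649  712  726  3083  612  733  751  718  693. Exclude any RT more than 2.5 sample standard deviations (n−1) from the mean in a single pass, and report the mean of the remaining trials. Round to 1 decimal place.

n = 16, ΣRT = 13210, M = 825.625
Σ(x−M)² = 5519675.75; s = √(5519675.75/15) = 606.612
Cutoffs: 825.625 ± 2.5·606.612 → [-690.9, 2342.2]
Outside: 3083 → excluded.
Retained (n=15): Σ = 10127, mean = 10127/15 = 675.133

675.1 ms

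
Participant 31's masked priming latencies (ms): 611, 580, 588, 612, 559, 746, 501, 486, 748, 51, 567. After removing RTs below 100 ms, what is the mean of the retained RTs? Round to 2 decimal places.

599.80 ms

Excluded: 51
Retained (n=10): Σ = 5998
Mean = 5998/10 = 599.8000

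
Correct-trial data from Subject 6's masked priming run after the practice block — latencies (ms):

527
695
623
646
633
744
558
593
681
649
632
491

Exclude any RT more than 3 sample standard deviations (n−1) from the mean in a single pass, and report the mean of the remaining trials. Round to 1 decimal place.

622.7 ms

n = 12, ΣRT = 7472, M = 622.667
Σ(x−M)² = 56338.67; s = √(56338.67/11) = 71.566
Cutoffs: 622.667 ± 3·71.566 → [408.0, 837.4]
No RTs fall outside the cutoffs; all 12 retained. Mean = 7472/12 = 622.667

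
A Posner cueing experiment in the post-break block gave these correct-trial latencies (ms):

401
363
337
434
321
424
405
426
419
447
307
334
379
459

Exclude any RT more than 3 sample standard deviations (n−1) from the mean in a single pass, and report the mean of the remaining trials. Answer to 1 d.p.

n = 14, ΣRT = 5456, M = 389.714
Σ(x−M)² = 32028.86; s = √(32028.86/13) = 49.636
Cutoffs: 389.714 ± 3·49.636 → [240.8, 538.6]
No RTs fall outside the cutoffs; all 14 retained. Mean = 5456/14 = 389.714

389.7 ms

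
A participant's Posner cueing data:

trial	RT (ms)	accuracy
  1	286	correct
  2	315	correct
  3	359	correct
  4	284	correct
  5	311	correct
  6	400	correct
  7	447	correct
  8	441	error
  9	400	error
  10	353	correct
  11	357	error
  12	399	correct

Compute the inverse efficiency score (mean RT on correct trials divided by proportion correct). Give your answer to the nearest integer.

Correct trials (n=9): 286, 315, 359, 284, 311, 400, 447, 353, 399
Mean correct RT = 3154/9 = 350.4444 ms
Proportion correct = 9/12
IES = 350.4444 / (9/12) = 467.259 ms

467 ms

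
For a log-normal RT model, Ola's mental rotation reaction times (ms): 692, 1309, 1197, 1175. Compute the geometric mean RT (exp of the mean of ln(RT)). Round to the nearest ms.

ln(RT): 6.5396, 7.1770, 7.0876, 7.0690
Mean ln(RT) = 27.8732/4 = 6.96830
Geometric mean = exp(6.96830) = 1062.42 ms

1062 ms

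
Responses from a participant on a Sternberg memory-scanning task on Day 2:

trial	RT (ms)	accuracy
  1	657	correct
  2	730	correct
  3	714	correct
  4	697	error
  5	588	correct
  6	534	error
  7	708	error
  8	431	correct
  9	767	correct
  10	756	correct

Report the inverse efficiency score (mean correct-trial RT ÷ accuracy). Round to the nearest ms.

948 ms

Correct trials (n=7): 657, 730, 714, 588, 431, 767, 756
Mean correct RT = 4643/7 = 663.2857 ms
Proportion correct = 7/10
IES = 663.2857 / (7/10) = 947.551 ms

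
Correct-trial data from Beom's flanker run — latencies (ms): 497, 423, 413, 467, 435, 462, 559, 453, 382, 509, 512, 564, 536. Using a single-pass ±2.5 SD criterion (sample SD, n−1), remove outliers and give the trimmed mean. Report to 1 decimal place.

n = 13, ΣRT = 6212, M = 477.846
Σ(x−M)² = 39115.69; s = √(39115.69/12) = 57.093
Cutoffs: 477.846 ± 2.5·57.093 → [335.1, 620.6]
No RTs fall outside the cutoffs; all 13 retained. Mean = 6212/13 = 477.846

477.8 ms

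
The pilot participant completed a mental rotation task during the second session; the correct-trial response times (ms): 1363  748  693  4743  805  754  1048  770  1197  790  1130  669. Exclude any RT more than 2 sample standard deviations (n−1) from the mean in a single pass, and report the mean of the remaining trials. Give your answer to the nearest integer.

n = 12, ΣRT = 14710, M = 1225.833
Σ(x−M)² = 14050677.67; s = √(14050677.67/11) = 1130.192
Cutoffs: 1225.833 ± 2·1130.192 → [-1034.6, 3486.2]
Outside: 4743 → excluded.
Retained (n=11): Σ = 9967, mean = 9967/11 = 906.091

906 ms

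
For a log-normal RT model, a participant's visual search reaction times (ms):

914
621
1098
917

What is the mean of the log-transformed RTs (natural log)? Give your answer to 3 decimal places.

ln(RT): 6.8178, 6.4313, 7.0012, 6.8211
Σ ln(RT) = 27.0715
Mean = 27.0715/4 = 6.76788

6.768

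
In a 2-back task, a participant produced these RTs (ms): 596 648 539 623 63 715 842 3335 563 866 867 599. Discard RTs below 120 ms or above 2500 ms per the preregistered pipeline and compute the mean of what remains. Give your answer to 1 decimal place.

Excluded: 63, 3335
Retained (n=10): Σ = 6858
Mean = 6858/10 = 685.8000

685.8 ms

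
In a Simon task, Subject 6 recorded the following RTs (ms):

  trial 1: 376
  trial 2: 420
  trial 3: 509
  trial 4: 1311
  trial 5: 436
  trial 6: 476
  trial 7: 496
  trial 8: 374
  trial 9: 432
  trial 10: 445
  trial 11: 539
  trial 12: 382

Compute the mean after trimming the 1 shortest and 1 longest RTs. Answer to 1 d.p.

451.1 ms

Sorted: 374, 376, 382, 420, 432, 436, 445, 476, 496, 509, 539, 1311
Drop lowest 1 (374) and highest 1 (1311)
Remaining (n=10): Σ = 4511, mean = 4511/10 = 451.100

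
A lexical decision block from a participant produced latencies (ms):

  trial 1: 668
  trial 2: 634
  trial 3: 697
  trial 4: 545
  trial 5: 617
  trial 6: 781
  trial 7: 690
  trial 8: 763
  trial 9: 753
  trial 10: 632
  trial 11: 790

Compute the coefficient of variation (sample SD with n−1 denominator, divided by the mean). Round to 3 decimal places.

0.113

n = 11, Σ = 7570, M = 688.1818
Σ(x−M)² = 60929.636; s = √(60929.636/10) = 78.0574
CV = 78.0574 / 688.1818 = 0.11343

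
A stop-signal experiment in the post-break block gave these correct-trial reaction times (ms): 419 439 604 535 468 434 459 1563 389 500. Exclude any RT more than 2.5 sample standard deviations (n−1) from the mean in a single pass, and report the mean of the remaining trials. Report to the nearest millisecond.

472 ms

n = 10, ΣRT = 5810, M = 581.000
Σ(x−M)² = 1106064.00; s = √(1106064.00/9) = 350.565
Cutoffs: 581.000 ± 2.5·350.565 → [-295.4, 1457.4]
Outside: 1563 → excluded.
Retained (n=9): Σ = 4247, mean = 4247/9 = 471.889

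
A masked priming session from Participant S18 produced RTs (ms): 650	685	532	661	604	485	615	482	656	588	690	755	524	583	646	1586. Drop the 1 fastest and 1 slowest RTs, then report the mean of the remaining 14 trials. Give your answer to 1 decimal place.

619.6 ms

Sorted: 482, 485, 524, 532, 583, 588, 604, 615, 646, 650, 656, 661, 685, 690, 755, 1586
Drop lowest 1 (482) and highest 1 (1586)
Remaining (n=14): Σ = 8674, mean = 8674/14 = 619.571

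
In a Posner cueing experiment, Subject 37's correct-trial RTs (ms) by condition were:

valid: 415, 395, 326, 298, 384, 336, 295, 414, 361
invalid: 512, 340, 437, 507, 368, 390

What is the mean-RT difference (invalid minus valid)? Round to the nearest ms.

67 ms

M(valid) = 3224/9 = 358.222
M(invalid) = 2554/6 = 425.667
Difference = 425.667 − 358.222 = 67.444 ms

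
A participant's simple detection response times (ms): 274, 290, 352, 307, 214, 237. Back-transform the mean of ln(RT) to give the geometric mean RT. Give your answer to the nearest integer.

ln(RT): 5.6131, 5.6699, 5.8636, 5.7268, 5.3660, 5.4681
Mean ln(RT) = 33.7075/6 = 5.61792
Geometric mean = exp(5.61792) = 275.32 ms

275 ms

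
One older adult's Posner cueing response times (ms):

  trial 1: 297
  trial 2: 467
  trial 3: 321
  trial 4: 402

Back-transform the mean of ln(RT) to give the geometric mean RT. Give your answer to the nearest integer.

ln(RT): 5.6937, 6.1463, 5.7714, 5.9965
Mean ln(RT) = 23.6080/4 = 5.90199
Geometric mean = exp(5.90199) = 365.76 ms

366 ms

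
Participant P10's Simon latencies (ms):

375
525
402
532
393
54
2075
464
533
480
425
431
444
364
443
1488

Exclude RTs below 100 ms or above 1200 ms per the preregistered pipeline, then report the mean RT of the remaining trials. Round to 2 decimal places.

447.00 ms

Excluded: 54, 1488, 2075
Retained (n=13): Σ = 5811
Mean = 5811/13 = 447.0000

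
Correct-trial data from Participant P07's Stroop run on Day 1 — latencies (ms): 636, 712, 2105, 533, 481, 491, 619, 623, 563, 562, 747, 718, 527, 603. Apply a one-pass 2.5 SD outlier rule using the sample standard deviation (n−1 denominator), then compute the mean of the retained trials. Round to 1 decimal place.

n = 14, ΣRT = 9920, M = 708.571
Σ(x−M)² = 2188941.43; s = √(2188941.43/13) = 410.341
Cutoffs: 708.571 ± 2.5·410.341 → [-317.3, 1734.4]
Outside: 2105 → excluded.
Retained (n=13): Σ = 7815, mean = 7815/13 = 601.154

601.2 ms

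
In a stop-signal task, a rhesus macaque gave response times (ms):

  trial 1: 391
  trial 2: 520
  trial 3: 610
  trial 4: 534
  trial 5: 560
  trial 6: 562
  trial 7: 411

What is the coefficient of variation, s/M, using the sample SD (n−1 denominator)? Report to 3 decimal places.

n = 7, Σ = 3588, M = 512.5714
Σ(x−M)² = 39795.714; s = √(39795.714/6) = 81.4409
CV = 81.4409 / 512.5714 = 0.15889

0.159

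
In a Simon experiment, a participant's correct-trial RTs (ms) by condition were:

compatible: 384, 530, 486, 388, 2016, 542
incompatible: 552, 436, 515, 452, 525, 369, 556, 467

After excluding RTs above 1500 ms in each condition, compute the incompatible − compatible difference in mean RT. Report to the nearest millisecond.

18 ms

compatible: exclude 2016
M(compatible) = 2330/5 = 466.000
M(incompatible) = 3872/8 = 484.000
Difference = 484.000 − 466.000 = 18.000 ms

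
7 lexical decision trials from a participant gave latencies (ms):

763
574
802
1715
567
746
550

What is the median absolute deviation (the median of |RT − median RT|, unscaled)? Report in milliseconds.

172 ms

Sorted: 550, 567, 574, 746, 763, 802, 1715 → median = 746
|x − 746|: 17, 172, 56, 969, 179, 0, 196
Sorted deviations: 0, 17, 56, 172, 179, 196, 969 → MAD = 172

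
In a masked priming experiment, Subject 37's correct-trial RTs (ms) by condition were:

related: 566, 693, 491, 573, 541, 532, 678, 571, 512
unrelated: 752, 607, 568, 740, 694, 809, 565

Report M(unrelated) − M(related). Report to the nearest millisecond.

103 ms

M(related) = 5157/9 = 573.000
M(unrelated) = 4735/7 = 676.429
Difference = 676.429 − 573.000 = 103.429 ms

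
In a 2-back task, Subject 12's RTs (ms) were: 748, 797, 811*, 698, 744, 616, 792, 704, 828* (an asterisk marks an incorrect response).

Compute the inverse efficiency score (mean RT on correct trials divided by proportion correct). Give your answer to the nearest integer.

Correct trials (n=7): 748, 797, 698, 744, 616, 792, 704
Mean correct RT = 5099/7 = 728.4286 ms
Proportion correct = 7/9
IES = 728.4286 / (7/9) = 936.551 ms

937 ms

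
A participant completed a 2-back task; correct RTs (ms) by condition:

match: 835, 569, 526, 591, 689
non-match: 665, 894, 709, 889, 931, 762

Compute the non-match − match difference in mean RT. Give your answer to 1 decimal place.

166.3 ms

M(match) = 3210/5 = 642.000
M(non-match) = 4850/6 = 808.333
Difference = 808.333 − 642.000 = 166.333 ms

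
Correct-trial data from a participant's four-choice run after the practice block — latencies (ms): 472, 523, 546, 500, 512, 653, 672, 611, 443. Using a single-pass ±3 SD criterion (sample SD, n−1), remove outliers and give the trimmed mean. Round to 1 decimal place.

548.0 ms

n = 9, ΣRT = 4932, M = 548.000
Σ(x−M)² = 51400.00; s = √(51400.00/8) = 80.156
Cutoffs: 548.000 ± 3·80.156 → [307.5, 788.5]
No RTs fall outside the cutoffs; all 9 retained. Mean = 4932/9 = 548.000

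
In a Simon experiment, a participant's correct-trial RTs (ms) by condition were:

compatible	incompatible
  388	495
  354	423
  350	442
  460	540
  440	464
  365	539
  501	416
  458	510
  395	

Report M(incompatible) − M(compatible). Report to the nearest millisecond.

M(compatible) = 3711/9 = 412.333
M(incompatible) = 3829/8 = 478.625
Difference = 478.625 − 412.333 = 66.292 ms

66 ms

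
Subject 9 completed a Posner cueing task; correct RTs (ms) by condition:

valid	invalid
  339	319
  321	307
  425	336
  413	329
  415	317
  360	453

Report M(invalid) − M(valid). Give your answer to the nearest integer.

M(valid) = 2273/6 = 378.833
M(invalid) = 2061/6 = 343.500
Difference = 343.500 − 378.833 = -35.333 ms

-35 ms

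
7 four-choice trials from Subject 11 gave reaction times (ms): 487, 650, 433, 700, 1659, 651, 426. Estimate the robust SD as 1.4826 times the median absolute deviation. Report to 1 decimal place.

Sorted: 426, 433, 487, 650, 651, 700, 1659 → median = 650
|x − 650| sorted: 0, 1, 50, 163, 217, 224, 1009 → MAD = 163
Robust SD ≈ 1.4826 × 163 = 241.664

241.7 ms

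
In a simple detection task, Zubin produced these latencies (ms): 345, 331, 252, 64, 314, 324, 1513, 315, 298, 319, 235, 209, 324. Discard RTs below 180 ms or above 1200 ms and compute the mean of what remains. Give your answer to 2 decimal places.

Excluded: 64, 1513
Retained (n=11): Σ = 3266
Mean = 3266/11 = 296.9091

296.91 ms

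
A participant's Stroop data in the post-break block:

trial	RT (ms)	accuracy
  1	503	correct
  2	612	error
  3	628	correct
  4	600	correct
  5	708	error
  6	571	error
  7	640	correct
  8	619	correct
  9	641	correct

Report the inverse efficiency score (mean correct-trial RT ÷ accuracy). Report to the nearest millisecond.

Correct trials (n=6): 503, 628, 600, 640, 619, 641
Mean correct RT = 3631/6 = 605.1667 ms
Proportion correct = 6/9
IES = 605.1667 / (6/9) = 907.750 ms

908 ms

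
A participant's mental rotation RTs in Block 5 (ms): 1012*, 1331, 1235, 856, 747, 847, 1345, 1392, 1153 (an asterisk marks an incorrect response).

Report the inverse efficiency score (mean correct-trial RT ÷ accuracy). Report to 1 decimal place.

1252.4 ms

Correct trials (n=8): 1331, 1235, 856, 747, 847, 1345, 1392, 1153
Mean correct RT = 8906/8 = 1113.2500 ms
Proportion correct = 8/9
IES = 1113.2500 / (8/9) = 1252.406 ms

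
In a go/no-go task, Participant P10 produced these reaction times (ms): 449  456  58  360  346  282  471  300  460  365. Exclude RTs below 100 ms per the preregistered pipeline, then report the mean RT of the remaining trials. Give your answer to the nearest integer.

Excluded: 58
Retained (n=9): Σ = 3489
Mean = 3489/9 = 387.6667

388 ms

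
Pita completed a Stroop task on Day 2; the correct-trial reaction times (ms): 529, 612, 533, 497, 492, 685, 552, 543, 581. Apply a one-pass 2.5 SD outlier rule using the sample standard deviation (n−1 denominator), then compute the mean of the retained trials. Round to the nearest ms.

558 ms

n = 9, ΣRT = 5024, M = 558.222
Σ(x−M)² = 29377.56; s = √(29377.56/8) = 60.599
Cutoffs: 558.222 ± 2.5·60.599 → [406.7, 709.7]
No RTs fall outside the cutoffs; all 9 retained. Mean = 5024/9 = 558.222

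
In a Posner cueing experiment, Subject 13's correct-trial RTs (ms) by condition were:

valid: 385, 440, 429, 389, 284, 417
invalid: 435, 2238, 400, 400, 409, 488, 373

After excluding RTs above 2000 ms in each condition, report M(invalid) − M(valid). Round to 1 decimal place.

26.8 ms

invalid: exclude 2238
M(valid) = 2344/6 = 390.667
M(invalid) = 2505/6 = 417.500
Difference = 417.500 − 390.667 = 26.833 ms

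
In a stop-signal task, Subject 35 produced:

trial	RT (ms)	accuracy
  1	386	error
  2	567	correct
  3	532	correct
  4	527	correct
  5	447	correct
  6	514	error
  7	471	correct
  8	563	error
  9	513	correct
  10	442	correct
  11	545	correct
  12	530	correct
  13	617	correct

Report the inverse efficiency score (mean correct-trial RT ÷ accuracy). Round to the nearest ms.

675 ms

Correct trials (n=10): 567, 532, 527, 447, 471, 513, 442, 545, 530, 617
Mean correct RT = 5191/10 = 519.1000 ms
Proportion correct = 10/13
IES = 519.1000 / (10/13) = 674.830 ms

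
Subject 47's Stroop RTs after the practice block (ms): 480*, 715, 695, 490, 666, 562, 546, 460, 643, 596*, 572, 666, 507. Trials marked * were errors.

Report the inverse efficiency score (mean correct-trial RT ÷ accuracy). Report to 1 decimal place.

Correct trials (n=11): 715, 695, 490, 666, 562, 546, 460, 643, 572, 666, 507
Mean correct RT = 6522/11 = 592.9091 ms
Proportion correct = 11/13
IES = 592.9091 / (11/13) = 700.711 ms

700.7 ms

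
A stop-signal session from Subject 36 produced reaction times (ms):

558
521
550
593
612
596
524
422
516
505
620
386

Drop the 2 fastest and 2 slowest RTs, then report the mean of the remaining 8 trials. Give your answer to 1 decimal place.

Sorted: 386, 422, 505, 516, 521, 524, 550, 558, 593, 596, 612, 620
Drop lowest 2 (386, 422) and highest 2 (612, 620)
Remaining (n=8): Σ = 4363, mean = 4363/8 = 545.375

545.4 ms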